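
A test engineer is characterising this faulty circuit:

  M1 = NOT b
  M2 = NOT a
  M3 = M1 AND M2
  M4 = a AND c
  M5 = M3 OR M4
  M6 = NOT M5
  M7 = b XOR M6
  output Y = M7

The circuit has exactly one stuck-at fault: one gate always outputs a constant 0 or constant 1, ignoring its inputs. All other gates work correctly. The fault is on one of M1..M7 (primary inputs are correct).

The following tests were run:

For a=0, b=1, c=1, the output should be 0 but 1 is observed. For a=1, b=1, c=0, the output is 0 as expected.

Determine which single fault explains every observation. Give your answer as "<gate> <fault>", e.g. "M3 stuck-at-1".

M1 stuck-at-1

Fault-free values for test 1 (a=0, b=1, c=1): M1=0, M2=1, M3=0, M4=0, M5=0, M6=1, M7=0, giving Y=0. Observed 1.
Test 1: faults giving observed 1 are {M1 stuck-at-1, M3 stuck-at-1, M4 stuck-at-1, M5 stuck-at-1, M6 stuck-at-0, M7 stuck-at-1}.
Test 2 (a=1, b=1, c=0): fault-free M1=0, M2=0, M3=0, M4=0, M5=0, M6=1, M7=0 → 0; observed 0. Eliminates M3 stuck-at-1, M4 stuck-at-1, M5 stuck-at-1, M6 stuck-at-0, M7 stuck-at-1.
Only M1 stuck-at-1 is consistent with every test.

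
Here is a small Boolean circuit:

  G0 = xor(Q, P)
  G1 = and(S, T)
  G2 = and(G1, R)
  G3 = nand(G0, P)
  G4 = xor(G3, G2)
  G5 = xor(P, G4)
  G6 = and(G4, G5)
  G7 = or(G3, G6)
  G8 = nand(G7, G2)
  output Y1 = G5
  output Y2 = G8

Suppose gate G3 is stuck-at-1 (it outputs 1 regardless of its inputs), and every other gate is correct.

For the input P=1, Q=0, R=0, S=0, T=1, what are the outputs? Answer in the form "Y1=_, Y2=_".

Propagate with G3 forced: G0=1, G1=0, G2=0, G3=1 [stuck-at-1], G4=1, G5=0, G6=0, G7=1, G8=1.
So the outputs are Y1=0, Y2=1. (Without the fault they would be Y1=1, Y2=1.)

Y1=0, Y2=1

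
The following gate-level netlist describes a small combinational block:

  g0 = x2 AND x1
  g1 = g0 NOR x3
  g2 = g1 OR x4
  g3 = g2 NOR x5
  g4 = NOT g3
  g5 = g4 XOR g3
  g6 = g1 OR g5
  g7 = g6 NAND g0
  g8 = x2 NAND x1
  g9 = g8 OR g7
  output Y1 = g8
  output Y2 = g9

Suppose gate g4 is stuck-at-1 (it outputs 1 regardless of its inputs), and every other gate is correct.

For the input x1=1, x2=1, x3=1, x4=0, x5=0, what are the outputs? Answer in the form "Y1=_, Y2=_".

Y1=0, Y2=1

Propagate with g4 forced: g0=1, g1=0, g2=0, g3=1, g4=1 [stuck-at-1], g5=0, g6=0, g7=1, g8=0, g9=1.
So the outputs are Y1=0, Y2=1. (Without the fault they would be Y1=0, Y2=0.)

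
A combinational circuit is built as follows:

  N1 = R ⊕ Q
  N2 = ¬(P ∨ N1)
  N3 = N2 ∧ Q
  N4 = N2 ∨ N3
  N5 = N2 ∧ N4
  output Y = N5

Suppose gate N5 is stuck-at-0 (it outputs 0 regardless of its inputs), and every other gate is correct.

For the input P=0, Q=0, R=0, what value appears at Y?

0

Propagate with N5 forced: N1=0, N2=1, N3=0, N4=1, N5=0 [stuck-at-0].
So Y = 0. (Without the fault it would be 1.)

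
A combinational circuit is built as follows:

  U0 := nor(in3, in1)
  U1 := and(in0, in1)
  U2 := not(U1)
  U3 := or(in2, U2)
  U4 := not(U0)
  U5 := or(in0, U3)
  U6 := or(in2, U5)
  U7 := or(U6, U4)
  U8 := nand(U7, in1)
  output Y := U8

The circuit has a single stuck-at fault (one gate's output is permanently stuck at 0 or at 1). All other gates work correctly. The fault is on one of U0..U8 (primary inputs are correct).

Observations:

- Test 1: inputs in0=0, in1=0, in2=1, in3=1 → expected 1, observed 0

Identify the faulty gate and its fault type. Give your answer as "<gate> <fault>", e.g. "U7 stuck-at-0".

U8 stuck-at-0

Fault-free values for test 1 (in0=0, in1=0, in2=1, in3=1): U0=0, U1=0, U2=1, U3=1, U4=1, U5=1, U6=1, U7=1, U8=1, giving Y=1. Observed 0.
Test 1: faults giving observed 0 are {U8 stuck-at-0}.
Only U8 stuck-at-0 is consistent with every test.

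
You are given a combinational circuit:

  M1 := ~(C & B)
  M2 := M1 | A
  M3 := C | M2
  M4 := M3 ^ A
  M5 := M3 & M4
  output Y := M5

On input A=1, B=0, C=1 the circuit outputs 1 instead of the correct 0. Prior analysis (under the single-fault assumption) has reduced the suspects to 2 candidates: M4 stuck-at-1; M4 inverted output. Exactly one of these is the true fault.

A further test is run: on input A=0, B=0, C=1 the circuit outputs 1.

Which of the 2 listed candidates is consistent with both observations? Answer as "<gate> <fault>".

M4 stuck-at-1

Evaluate each candidate on input A=0, B=0, C=1:
  M4 stuck-at-1: M1=1, M2=1, M3=1, M4=1 [stuck-at-1], M5=1 → 1 — matches
  M4 inverted output: M1=1, M2=1, M3=1, M4=0 [inverted output], M5=0 → 0 — eliminated
Only M4 stuck-at-1 reproduces the observed 1.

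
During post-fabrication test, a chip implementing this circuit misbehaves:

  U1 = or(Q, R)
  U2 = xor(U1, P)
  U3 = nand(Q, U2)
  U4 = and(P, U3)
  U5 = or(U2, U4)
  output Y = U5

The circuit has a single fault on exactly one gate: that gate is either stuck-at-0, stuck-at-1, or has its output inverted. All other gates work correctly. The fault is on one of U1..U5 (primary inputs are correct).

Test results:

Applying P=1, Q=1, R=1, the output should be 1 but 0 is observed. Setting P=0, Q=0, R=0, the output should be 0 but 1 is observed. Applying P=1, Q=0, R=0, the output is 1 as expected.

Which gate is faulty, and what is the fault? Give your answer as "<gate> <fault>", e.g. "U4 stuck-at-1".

U4 inverted output

Fault-free values for test 1 (P=1, Q=1, R=1): U1=1, U2=0, U3=1, U4=1, U5=1, giving Y=1. Observed 0.
Test 1: faults giving observed 0 are {U3 stuck-at-0, U3 inverted output, U4 stuck-at-0, U4 inverted output, U5 stuck-at-0, U5 inverted output}.
Test 2 (P=0, Q=0, R=0): fault-free U1=0, U2=0, U3=1, U4=0, U5=0 → 0; observed 1. Eliminates U3 stuck-at-0, U3 inverted output, U4 stuck-at-0, U5 stuck-at-0.
Test 3 (P=1, Q=0, R=0): fault-free U1=0, U2=1, U3=1, U4=1, U5=1 → 1; observed 1. Eliminates U5 inverted output.
Only U4 inverted output is consistent with every test.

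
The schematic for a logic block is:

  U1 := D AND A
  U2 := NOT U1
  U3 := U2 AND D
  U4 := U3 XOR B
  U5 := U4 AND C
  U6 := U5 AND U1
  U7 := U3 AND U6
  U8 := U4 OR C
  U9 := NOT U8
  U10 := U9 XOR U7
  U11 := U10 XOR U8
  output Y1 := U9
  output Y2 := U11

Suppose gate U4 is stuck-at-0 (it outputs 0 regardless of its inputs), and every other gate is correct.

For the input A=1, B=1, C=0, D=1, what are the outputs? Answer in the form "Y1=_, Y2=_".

Y1=1, Y2=1

Propagate with U4 forced: U1=1, U2=0, U3=0, U4=0 [stuck-at-0], U5=0, U6=0, U7=0, U8=0, U9=1, U10=1, U11=1.
So the outputs are Y1=1, Y2=1. (Without the fault they would be Y1=0, Y2=1.)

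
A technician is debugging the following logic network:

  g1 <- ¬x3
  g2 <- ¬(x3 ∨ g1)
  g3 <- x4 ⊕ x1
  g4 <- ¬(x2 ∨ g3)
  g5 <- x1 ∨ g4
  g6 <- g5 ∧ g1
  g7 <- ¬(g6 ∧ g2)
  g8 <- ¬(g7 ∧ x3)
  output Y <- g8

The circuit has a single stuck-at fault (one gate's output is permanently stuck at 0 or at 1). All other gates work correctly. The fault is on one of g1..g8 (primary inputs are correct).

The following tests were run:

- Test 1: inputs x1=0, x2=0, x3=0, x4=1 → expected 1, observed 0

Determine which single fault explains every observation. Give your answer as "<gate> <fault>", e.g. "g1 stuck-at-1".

g8 stuck-at-0

Fault-free values for test 1 (x1=0, x2=0, x3=0, x4=1): g1=1, g2=0, g3=1, g4=0, g5=0, g6=0, g7=1, g8=1, giving Y=1. Observed 0.
Test 1: faults giving observed 0 are {g8 stuck-at-0}.
Only g8 stuck-at-0 is consistent with every test.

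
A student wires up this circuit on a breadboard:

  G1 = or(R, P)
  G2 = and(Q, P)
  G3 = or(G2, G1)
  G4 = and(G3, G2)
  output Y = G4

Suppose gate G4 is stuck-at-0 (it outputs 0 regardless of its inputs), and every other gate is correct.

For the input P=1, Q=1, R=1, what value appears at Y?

0

Propagate with G4 forced: G1=1, G2=1, G3=1, G4=0 [stuck-at-0].
So Y = 0. (Without the fault it would be 1.)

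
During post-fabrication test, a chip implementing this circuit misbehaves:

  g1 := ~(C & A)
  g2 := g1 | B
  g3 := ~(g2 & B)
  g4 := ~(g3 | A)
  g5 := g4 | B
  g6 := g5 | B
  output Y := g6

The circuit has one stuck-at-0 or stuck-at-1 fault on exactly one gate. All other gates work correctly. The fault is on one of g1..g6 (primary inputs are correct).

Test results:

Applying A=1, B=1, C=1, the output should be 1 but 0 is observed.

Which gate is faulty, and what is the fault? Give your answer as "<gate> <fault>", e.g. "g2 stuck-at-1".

g6 stuck-at-0

Fault-free values for test 1 (A=1, B=1, C=1): g1=0, g2=1, g3=0, g4=0, g5=1, g6=1, giving Y=1. Observed 0.
Test 1: faults giving observed 0 are {g6 stuck-at-0}.
Only g6 stuck-at-0 is consistent with every test.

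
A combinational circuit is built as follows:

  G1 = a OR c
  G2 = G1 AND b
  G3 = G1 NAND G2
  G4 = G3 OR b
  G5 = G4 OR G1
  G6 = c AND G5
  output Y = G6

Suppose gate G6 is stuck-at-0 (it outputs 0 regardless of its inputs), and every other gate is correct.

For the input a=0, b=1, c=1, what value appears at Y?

0

Propagate with G6 forced: G1=1, G2=1, G3=0, G4=1, G5=1, G6=0 [stuck-at-0].
So Y = 0. (Without the fault it would be 1.)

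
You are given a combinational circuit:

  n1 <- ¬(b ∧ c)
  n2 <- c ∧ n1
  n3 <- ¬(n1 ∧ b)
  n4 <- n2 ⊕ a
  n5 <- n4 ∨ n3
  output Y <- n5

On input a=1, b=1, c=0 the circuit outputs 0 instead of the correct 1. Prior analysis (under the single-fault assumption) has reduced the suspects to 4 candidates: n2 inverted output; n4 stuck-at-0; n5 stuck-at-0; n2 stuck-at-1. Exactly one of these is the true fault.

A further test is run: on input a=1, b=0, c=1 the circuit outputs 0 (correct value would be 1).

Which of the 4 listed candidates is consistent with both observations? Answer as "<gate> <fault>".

n5 stuck-at-0

Evaluate each candidate on input a=1, b=0, c=1:
  n2 inverted output: n1=1, n2=0 [inverted output], n3=1, n4=1, n5=1 → 1 — eliminated
  n4 stuck-at-0: n1=1, n2=1, n3=1, n4=0 [stuck-at-0], n5=1 → 1 — eliminated
  n5 stuck-at-0: n1=1, n2=1, n3=1, n4=0, n5=0 [stuck-at-0] → 0 — matches
  n2 stuck-at-1: n1=1, n2=1 [stuck-at-1], n3=1, n4=0, n5=1 → 1 — eliminated
Only n5 stuck-at-0 reproduces the observed 0.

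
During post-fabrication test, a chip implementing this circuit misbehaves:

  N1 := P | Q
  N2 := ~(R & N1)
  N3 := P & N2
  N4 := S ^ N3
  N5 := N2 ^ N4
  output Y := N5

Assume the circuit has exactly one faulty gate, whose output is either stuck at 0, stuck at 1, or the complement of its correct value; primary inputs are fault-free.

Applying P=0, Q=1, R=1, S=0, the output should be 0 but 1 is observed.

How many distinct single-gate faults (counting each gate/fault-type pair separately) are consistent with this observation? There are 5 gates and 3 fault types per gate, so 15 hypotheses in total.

Fault-free: N1=1, N2=0, N3=0, N4=0, N5=0 → 0. Observed 1.
  N1: stuck-at-0, inverted output ✓; others ✗
  N2: stuck-at-1, inverted output ✓; others ✗
  N3: stuck-at-1, inverted output ✓; others ✗
  N4: stuck-at-1, inverted output ✓; others ✗
  N5: stuck-at-1, inverted output ✓; others ✗
Consistent faults: {N1 stuck-at-0, N1 inverted output, N2 stuck-at-1, N2 inverted output, N3 stuck-at-1, N3 inverted output, N4 stuck-at-1, N4 inverted output, N5 stuck-at-1, N5 inverted output} — 10 in all.

10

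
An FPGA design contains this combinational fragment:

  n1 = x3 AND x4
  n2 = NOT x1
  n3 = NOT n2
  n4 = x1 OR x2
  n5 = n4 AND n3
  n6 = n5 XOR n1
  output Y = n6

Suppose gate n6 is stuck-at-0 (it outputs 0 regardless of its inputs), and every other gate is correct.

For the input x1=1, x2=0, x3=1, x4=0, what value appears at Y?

Propagate with n6 forced: n1=0, n2=0, n3=1, n4=1, n5=1, n6=0 [stuck-at-0].
So Y = 0. (Without the fault it would be 1.)

0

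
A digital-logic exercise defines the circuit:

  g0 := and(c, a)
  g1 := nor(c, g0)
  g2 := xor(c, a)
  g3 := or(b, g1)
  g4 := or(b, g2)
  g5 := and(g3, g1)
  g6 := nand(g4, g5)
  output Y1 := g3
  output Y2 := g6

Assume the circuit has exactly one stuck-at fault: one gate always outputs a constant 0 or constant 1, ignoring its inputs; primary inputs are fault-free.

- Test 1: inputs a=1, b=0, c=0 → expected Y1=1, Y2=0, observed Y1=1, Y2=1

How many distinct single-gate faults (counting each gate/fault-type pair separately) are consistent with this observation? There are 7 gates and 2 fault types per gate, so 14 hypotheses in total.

Fault-free: g0=0, g1=1, g2=1, g3=1, g4=1, g5=1, g6=0 → Y1=1, Y2=0. Observed Y1=1, Y2=1.
  g0 stuck-at-0: output Y1=1, Y2=0 ✗
  g0 stuck-at-1: output Y1=0, Y2=1 ✗
  g1 stuck-at-0: output Y1=0, Y2=1 ✗
  g1 stuck-at-1: output Y1=1, Y2=0 ✗
  g2 stuck-at-0: output Y1=1, Y2=1 ✓
  g2 stuck-at-1: output Y1=1, Y2=0 ✗
  g3 stuck-at-0: output Y1=0, Y2=1 ✗
  g3 stuck-at-1: output Y1=1, Y2=0 ✗
  g4 stuck-at-0: output Y1=1, Y2=1 ✓
  g4 stuck-at-1: output Y1=1, Y2=0 ✗
  g5 stuck-at-0: output Y1=1, Y2=1 ✓
  g5 stuck-at-1: output Y1=1, Y2=0 ✗
  g6 stuck-at-0: output Y1=1, Y2=0 ✗
  g6 stuck-at-1: output Y1=1, Y2=1 ✓
Consistent faults: {g2 stuck-at-0, g4 stuck-at-0, g5 stuck-at-0, g6 stuck-at-1} — 4 in all.

4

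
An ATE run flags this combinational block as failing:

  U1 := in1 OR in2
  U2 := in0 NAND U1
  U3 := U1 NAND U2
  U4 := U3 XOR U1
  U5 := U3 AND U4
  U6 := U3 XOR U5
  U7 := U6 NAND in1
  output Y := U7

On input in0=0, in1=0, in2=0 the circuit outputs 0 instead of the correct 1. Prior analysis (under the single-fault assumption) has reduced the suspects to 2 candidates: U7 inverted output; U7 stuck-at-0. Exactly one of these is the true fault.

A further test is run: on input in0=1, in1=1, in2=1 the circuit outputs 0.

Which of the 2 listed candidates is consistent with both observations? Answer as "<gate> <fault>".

U7 stuck-at-0

Evaluate each candidate on input in0=1, in1=1, in2=1:
  U7 inverted output: U1=1, U2=0, U3=1, U4=0, U5=0, U6=1, U7=1 [inverted output] → 1 — eliminated
  U7 stuck-at-0: U1=1, U2=0, U3=1, U4=0, U5=0, U6=1, U7=0 [stuck-at-0] → 0 — matches
Only U7 stuck-at-0 reproduces the observed 0.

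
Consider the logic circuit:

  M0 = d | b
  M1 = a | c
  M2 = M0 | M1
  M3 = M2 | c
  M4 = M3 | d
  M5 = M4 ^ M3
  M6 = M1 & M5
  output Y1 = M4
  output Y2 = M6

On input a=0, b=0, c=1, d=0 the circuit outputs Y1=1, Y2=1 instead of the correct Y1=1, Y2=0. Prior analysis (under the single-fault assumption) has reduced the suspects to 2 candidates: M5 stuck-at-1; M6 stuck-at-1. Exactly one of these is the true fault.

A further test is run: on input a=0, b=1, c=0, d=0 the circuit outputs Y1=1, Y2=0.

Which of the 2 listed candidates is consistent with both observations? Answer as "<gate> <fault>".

M5 stuck-at-1

Evaluate each candidate on input a=0, b=1, c=0, d=0:
  M5 stuck-at-1: M0=1, M1=0, M2=1, M3=1, M4=1, M5=1 [stuck-at-1], M6=0 → Y1=1, Y2=0 — matches
  M6 stuck-at-1: M0=1, M1=0, M2=1, M3=1, M4=1, M5=0, M6=1 [stuck-at-1] → Y1=1, Y2=1 — eliminated
Only M5 stuck-at-1 reproduces the observed Y1=1, Y2=0.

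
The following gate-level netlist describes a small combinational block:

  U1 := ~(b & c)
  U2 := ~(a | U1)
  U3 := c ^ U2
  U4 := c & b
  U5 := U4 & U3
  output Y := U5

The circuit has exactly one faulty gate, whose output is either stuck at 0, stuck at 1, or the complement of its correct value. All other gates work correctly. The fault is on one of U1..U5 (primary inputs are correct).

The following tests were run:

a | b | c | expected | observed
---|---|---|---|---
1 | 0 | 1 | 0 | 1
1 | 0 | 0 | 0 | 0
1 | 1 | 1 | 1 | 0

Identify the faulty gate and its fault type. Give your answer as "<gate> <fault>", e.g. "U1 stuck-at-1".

U4 inverted output

Fault-free values for test 1 (a=1, b=0, c=1): U1=1, U2=0, U3=1, U4=0, U5=0, giving Y=0. Observed 1.
Test 1: faults giving observed 1 are {U4 stuck-at-1, U4 inverted output, U5 stuck-at-1, U5 inverted output}.
Test 2 (a=1, b=0, c=0): fault-free U1=1, U2=0, U3=0, U4=0, U5=0 → 0; observed 0. Eliminates U5 stuck-at-1, U5 inverted output.
Test 3 (a=1, b=1, c=1): fault-free U1=0, U2=0, U3=1, U4=1, U5=1 → 1; observed 0. Eliminates U4 stuck-at-1.
Only U4 inverted output is consistent with every test.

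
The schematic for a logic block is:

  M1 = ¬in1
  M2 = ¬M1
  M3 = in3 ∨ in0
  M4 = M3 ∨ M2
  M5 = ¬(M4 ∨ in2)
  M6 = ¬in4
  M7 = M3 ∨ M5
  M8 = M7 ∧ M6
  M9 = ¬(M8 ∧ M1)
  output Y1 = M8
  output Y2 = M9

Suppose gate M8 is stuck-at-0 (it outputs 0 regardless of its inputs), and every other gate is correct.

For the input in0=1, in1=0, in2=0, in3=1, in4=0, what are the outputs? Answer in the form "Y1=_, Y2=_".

Propagate with M8 forced: M1=1, M2=0, M3=1, M4=1, M5=0, M6=1, M7=1, M8=0 [stuck-at-0], M9=1.
So the outputs are Y1=0, Y2=1. (Without the fault they would be Y1=1, Y2=0.)

Y1=0, Y2=1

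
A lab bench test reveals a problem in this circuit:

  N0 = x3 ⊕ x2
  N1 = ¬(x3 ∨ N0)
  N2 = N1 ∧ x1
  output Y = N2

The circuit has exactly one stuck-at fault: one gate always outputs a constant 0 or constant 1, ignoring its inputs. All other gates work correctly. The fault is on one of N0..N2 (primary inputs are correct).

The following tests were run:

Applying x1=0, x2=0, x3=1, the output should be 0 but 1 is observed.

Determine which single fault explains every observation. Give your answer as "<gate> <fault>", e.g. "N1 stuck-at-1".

Fault-free values for test 1 (x1=0, x2=0, x3=1): N0=1, N1=0, N2=0, giving Y=0. Observed 1.
Test 1: faults giving observed 1 are {N2 stuck-at-1}.
Only N2 stuck-at-1 is consistent with every test.

N2 stuck-at-1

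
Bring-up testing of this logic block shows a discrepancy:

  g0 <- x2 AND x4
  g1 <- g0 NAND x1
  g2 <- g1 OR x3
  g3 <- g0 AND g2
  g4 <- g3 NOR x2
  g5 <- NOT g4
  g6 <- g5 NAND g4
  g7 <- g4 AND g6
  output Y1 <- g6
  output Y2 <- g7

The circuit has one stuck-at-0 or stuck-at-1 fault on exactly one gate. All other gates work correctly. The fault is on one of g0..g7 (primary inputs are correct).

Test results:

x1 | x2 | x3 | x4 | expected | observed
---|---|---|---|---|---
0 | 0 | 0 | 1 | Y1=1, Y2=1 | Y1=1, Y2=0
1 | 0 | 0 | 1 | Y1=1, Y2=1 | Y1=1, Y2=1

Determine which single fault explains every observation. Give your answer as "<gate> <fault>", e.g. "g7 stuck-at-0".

g0 stuck-at-1

Fault-free values for test 1 (x1=0, x2=0, x3=0, x4=1): g0=0, g1=1, g2=1, g3=0, g4=1, g5=0, g6=1, g7=1, giving Y1=1, Y2=1. Observed Y1=1, Y2=0.
Test 1: faults giving observed Y1=1, Y2=0 are {g0 stuck-at-1, g3 stuck-at-1, g4 stuck-at-0, g7 stuck-at-0}.
Test 2 (x1=1, x2=0, x3=0, x4=1): fault-free g0=0, g1=1, g2=1, g3=0, g4=1, g5=0, g6=1, g7=1 → Y1=1, Y2=1; observed Y1=1, Y2=1. Eliminates g3 stuck-at-1, g4 stuck-at-0, g7 stuck-at-0.
Only g0 stuck-at-1 is consistent with every test.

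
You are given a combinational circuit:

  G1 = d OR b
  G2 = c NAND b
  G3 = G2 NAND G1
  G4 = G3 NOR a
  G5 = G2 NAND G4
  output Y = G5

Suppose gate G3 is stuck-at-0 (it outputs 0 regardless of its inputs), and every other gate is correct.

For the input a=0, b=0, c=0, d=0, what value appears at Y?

0

Propagate with G3 forced: G1=0, G2=1, G3=0 [stuck-at-0], G4=1, G5=0.
So Y = 0. (Without the fault it would be 1.)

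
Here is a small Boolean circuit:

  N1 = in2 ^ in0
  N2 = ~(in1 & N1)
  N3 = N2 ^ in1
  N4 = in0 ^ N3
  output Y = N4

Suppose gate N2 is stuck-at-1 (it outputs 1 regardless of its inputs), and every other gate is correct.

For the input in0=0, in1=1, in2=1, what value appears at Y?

0

Propagate with N2 forced: N1=1, N2=1 [stuck-at-1], N3=0, N4=0.
So Y = 0. (Without the fault it would be 1.)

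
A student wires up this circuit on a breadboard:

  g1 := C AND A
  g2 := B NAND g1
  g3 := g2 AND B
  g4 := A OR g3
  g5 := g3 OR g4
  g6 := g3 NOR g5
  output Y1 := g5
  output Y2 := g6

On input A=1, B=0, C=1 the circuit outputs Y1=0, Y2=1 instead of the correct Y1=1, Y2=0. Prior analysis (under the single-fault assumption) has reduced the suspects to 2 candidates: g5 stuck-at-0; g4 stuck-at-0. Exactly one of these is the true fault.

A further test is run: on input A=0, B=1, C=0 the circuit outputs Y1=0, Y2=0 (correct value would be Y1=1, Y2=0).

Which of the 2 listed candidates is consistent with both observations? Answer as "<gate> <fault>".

g5 stuck-at-0

Evaluate each candidate on input A=0, B=1, C=0:
  g5 stuck-at-0: g1=0, g2=1, g3=1, g4=1, g5=0 [stuck-at-0], g6=0 → Y1=0, Y2=0 — matches
  g4 stuck-at-0: g1=0, g2=1, g3=1, g4=0 [stuck-at-0], g5=1, g6=0 → Y1=1, Y2=0 — eliminated
Only g5 stuck-at-0 reproduces the observed Y1=0, Y2=0.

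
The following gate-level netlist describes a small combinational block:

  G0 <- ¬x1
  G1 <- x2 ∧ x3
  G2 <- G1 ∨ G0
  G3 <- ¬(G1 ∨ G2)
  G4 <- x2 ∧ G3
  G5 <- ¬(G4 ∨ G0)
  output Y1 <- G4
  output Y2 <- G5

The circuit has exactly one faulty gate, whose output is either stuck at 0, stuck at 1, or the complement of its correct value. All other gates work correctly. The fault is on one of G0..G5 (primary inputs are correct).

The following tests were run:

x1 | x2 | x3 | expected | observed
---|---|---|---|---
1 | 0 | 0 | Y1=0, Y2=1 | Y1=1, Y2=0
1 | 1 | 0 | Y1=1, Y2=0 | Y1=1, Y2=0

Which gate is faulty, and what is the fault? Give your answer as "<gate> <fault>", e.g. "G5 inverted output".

Fault-free values for test 1 (x1=1, x2=0, x3=0): G0=0, G1=0, G2=0, G3=1, G4=0, G5=1, giving Y1=0, Y2=1. Observed Y1=1, Y2=0.
Test 1: faults giving observed Y1=1, Y2=0 are {G4 stuck-at-1, G4 inverted output}.
Test 2 (x1=1, x2=1, x3=0): fault-free G0=0, G1=0, G2=0, G3=1, G4=1, G5=0 → Y1=1, Y2=0; observed Y1=1, Y2=0. Eliminates G4 inverted output.
Only G4 stuck-at-1 is consistent with every test.

G4 stuck-at-1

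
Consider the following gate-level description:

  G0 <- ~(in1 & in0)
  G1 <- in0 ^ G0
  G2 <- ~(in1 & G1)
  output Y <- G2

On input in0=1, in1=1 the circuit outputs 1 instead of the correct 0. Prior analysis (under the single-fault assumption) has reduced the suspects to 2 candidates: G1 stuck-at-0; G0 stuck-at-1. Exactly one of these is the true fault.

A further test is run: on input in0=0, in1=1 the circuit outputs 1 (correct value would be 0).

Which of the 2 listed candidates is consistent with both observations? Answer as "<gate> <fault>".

Evaluate each candidate on input in0=0, in1=1:
  G1 stuck-at-0: G0=1, G1=0 [stuck-at-0], G2=1 → 1 — matches
  G0 stuck-at-1: G0=1 [stuck-at-1], G1=1, G2=0 → 0 — eliminated
Only G1 stuck-at-0 reproduces the observed 1.

G1 stuck-at-0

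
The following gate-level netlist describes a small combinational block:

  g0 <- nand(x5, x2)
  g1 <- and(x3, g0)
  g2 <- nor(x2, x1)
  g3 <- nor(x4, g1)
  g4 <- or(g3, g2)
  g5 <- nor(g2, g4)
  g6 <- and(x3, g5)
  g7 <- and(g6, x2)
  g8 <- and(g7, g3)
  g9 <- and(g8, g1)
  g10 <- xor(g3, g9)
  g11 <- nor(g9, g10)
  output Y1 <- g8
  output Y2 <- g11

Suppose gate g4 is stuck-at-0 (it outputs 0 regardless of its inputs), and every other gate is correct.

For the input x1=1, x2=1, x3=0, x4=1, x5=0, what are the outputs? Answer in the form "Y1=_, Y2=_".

Propagate with g4 forced: g0=1, g1=0, g2=0, g3=0, g4=0 [stuck-at-0], g5=1, g6=0, g7=0, g8=0, g9=0, g10=0, g11=1.
So the outputs are Y1=0, Y2=1. (Same as the fault-free value — the fault is masked on this input.)

Y1=0, Y2=1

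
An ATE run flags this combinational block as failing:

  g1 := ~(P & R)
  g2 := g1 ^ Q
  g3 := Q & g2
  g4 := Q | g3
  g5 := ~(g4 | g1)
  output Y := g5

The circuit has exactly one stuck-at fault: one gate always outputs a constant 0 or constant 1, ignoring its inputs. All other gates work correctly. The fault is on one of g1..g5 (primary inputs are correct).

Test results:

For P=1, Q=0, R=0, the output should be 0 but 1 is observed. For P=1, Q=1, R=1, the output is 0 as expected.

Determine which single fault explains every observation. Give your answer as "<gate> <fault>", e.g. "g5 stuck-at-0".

Fault-free values for test 1 (P=1, Q=0, R=0): g1=1, g2=1, g3=0, g4=0, g5=0, giving Y=0. Observed 1.
Test 1: faults giving observed 1 are {g1 stuck-at-0, g5 stuck-at-1}.
Test 2 (P=1, Q=1, R=1): fault-free g1=0, g2=1, g3=1, g4=1, g5=0 → 0; observed 0. Eliminates g5 stuck-at-1.
Only g1 stuck-at-0 is consistent with every test.

g1 stuck-at-0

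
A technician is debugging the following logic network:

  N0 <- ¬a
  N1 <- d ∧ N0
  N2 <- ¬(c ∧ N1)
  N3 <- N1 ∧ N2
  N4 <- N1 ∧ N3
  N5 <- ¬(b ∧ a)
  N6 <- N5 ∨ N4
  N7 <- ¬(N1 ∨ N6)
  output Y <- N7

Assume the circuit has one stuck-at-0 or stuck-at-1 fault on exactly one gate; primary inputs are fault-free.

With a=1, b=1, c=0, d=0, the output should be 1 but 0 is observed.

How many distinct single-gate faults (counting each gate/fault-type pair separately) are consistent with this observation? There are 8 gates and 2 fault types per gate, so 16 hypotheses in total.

Fault-free: N0=0, N1=0, N2=1, N3=0, N4=0, N5=0, N6=0, N7=1 → 1. Observed 0.
  N0: none of the 2 fault types match ✗
  N1: stuck-at-1 ✓; others ✗
  N2: none of the 2 fault types match ✗
  N3: none of the 2 fault types match ✗
  N4: stuck-at-1 ✓; others ✗
  N5: stuck-at-1 ✓; others ✗
  N6: stuck-at-1 ✓; others ✗
  N7: stuck-at-0 ✓; others ✗
Consistent faults: {N1 stuck-at-1, N4 stuck-at-1, N5 stuck-at-1, N6 stuck-at-1, N7 stuck-at-0} — 5 in all.

5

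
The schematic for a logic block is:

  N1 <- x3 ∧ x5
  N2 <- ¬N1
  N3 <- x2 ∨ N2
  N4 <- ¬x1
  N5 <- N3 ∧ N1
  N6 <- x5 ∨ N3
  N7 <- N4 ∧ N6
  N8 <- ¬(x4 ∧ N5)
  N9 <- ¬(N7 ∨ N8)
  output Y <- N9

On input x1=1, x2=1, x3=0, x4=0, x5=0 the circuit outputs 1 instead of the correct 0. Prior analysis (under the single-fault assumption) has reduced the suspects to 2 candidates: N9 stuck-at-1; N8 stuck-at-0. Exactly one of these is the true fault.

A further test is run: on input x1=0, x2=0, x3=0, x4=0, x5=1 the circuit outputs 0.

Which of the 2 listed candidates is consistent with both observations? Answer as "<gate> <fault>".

N8 stuck-at-0

Evaluate each candidate on input x1=0, x2=0, x3=0, x4=0, x5=1:
  N9 stuck-at-1: N1=0, N2=1, N3=1, N4=1, N5=0, N6=1, N7=1, N8=1, N9=1 [stuck-at-1] → 1 — eliminated
  N8 stuck-at-0: N1=0, N2=1, N3=1, N4=1, N5=0, N6=1, N7=1, N8=0 [stuck-at-0], N9=0 → 0 — matches
Only N8 stuck-at-0 reproduces the observed 0.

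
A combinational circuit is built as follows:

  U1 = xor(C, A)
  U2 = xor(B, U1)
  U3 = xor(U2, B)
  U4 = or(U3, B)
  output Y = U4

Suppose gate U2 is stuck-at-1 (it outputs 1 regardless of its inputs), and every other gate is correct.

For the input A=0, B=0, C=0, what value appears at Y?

Propagate with U2 forced: U1=0, U2=1 [stuck-at-1], U3=1, U4=1.
So Y = 1. (Without the fault it would be 0.)

1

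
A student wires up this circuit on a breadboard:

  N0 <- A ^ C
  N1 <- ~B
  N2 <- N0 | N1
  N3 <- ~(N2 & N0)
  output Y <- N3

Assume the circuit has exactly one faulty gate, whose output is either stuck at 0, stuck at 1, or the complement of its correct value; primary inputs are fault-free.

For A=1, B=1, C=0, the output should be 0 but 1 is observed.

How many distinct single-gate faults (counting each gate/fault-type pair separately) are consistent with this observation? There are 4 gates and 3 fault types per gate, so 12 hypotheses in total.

Fault-free: N0=1, N1=0, N2=1, N3=0 → 0. Observed 1.
  N0 stuck-at-0: output 1 ✓
  N0 stuck-at-1: output 0 ✗
  N0 inverted output: output 1 ✓
  N1 stuck-at-0: output 0 ✗
  N1 stuck-at-1: output 0 ✗
  N1 inverted output: output 0 ✗
  N2 stuck-at-0: output 1 ✓
  N2 stuck-at-1: output 0 ✗
  N2 inverted output: output 1 ✓
  N3 stuck-at-0: output 0 ✗
  N3 stuck-at-1: output 1 ✓
  N3 inverted output: output 1 ✓
Consistent faults: {N0 stuck-at-0, N0 inverted output, N2 stuck-at-0, N2 inverted output, N3 stuck-at-1, N3 inverted output} — 6 in all.

6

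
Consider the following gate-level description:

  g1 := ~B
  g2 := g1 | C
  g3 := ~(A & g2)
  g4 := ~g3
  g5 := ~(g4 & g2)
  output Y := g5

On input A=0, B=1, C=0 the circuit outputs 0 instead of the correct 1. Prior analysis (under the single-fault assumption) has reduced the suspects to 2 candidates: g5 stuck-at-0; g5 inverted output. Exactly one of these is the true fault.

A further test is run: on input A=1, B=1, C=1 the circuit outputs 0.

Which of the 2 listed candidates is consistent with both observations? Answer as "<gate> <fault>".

Evaluate each candidate on input A=1, B=1, C=1:
  g5 stuck-at-0: g1=0, g2=1, g3=0, g4=1, g5=0 [stuck-at-0] → 0 — matches
  g5 inverted output: g1=0, g2=1, g3=0, g4=1, g5=1 [inverted output] → 1 — eliminated
Only g5 stuck-at-0 reproduces the observed 0.

g5 stuck-at-0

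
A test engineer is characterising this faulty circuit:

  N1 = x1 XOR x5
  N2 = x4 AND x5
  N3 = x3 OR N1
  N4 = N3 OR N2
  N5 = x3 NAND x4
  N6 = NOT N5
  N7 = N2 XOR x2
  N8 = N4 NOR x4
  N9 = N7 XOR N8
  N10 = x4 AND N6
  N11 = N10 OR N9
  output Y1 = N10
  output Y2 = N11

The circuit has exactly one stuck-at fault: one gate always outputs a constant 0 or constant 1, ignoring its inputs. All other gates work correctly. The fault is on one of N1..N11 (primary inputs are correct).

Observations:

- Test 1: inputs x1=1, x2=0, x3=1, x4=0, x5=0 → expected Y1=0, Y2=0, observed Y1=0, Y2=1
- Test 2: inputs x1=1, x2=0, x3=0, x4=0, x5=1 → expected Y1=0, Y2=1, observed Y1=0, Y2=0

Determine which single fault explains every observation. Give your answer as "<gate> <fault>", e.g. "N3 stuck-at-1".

Fault-free values for test 1 (x1=1, x2=0, x3=1, x4=0, x5=0): N1=1, N2=0, N3=1, N4=1, N5=1, N6=0, N7=0, N8=0, N9=0, N10=0, N11=0, giving Y1=0, Y2=0. Observed Y1=0, Y2=1.
Test 1: faults giving observed Y1=0, Y2=1 are {N2 stuck-at-1, N3 stuck-at-0, N4 stuck-at-0, N7 stuck-at-1, N8 stuck-at-1, N9 stuck-at-1, N11 stuck-at-1}.
Test 2 (x1=1, x2=0, x3=0, x4=0, x5=1): fault-free N1=0, N2=0, N3=0, N4=0, N5=1, N6=0, N7=0, N8=1, N9=1, N10=0, N11=1 → Y1=0, Y2=1; observed Y1=0, Y2=0. Eliminates N2 stuck-at-1, N3 stuck-at-0, N4 stuck-at-0, N8 stuck-at-1, N9 stuck-at-1, N11 stuck-at-1.
Only N7 stuck-at-1 is consistent with every test.

N7 stuck-at-1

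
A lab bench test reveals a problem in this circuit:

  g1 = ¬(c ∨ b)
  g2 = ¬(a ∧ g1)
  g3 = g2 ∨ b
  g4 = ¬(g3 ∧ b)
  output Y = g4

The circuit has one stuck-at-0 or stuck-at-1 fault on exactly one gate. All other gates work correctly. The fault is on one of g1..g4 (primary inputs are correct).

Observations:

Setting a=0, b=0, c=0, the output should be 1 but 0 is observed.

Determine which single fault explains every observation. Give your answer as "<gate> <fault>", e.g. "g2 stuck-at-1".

g4 stuck-at-0

Fault-free values for test 1 (a=0, b=0, c=0): g1=1, g2=1, g3=1, g4=1, giving Y=1. Observed 0.
Test 1: faults giving observed 0 are {g4 stuck-at-0}.
Only g4 stuck-at-0 is consistent with every test.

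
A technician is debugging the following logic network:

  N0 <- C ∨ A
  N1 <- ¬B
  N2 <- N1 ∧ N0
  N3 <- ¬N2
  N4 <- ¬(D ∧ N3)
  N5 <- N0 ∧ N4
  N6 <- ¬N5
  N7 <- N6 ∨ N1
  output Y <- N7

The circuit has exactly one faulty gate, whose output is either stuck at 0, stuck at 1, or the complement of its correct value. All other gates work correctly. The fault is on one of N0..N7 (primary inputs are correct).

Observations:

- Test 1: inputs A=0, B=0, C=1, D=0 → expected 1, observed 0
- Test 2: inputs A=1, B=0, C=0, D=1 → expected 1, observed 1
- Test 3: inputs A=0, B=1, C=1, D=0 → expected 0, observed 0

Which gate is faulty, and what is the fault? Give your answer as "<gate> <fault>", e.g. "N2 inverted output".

Fault-free values for test 1 (A=0, B=0, C=1, D=0): N0=1, N1=1, N2=1, N3=0, N4=1, N5=1, N6=0, N7=1, giving Y=1. Observed 0.
Test 1: faults giving observed 0 are {N1 stuck-at-0, N1 inverted output, N7 stuck-at-0, N7 inverted output}.
Test 2 (A=1, B=0, C=0, D=1): fault-free N0=1, N1=1, N2=1, N3=0, N4=1, N5=1, N6=0, N7=1 → 1; observed 1. Eliminates N7 stuck-at-0, N7 inverted output.
Test 3 (A=0, B=1, C=1, D=0): fault-free N0=1, N1=0, N2=0, N3=1, N4=1, N5=1, N6=0, N7=0 → 0; observed 0. Eliminates N1 inverted output.
Only N1 stuck-at-0 is consistent with every test.

N1 stuck-at-0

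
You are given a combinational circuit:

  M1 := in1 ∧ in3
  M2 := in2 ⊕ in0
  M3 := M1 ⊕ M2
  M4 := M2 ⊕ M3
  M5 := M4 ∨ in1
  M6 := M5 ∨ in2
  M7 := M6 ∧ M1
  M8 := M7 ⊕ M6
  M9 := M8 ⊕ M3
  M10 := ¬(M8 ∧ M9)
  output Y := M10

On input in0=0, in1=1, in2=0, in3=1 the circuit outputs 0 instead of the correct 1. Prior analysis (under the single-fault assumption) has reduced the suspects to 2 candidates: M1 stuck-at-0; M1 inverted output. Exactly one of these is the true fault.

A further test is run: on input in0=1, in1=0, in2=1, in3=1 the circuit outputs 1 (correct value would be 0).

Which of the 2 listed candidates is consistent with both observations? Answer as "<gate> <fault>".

Evaluate each candidate on input in0=1, in1=0, in2=1, in3=1:
  M1 stuck-at-0: M1=0 [stuck-at-0], M2=0, M3=0, M4=0, M5=0, M6=1, M7=0, M8=1, M9=1, M10=0 → 0 — eliminated
  M1 inverted output: M1=1 [inverted output], M2=0, M3=1, M4=1, M5=1, M6=1, M7=1, M8=0, M9=1, M10=1 → 1 — matches
Only M1 inverted output reproduces the observed 1.

M1 inverted output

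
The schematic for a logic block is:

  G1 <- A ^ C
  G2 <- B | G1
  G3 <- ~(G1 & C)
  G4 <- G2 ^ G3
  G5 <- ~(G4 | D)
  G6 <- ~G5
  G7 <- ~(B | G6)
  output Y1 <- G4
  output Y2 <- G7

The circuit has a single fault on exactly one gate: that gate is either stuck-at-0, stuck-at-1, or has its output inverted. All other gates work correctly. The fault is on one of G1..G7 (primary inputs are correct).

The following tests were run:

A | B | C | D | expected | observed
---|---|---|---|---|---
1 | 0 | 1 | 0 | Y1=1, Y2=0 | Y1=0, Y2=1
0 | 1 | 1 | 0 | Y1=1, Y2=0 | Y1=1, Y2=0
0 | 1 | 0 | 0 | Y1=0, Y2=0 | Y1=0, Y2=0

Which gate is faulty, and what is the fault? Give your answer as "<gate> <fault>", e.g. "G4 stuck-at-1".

Fault-free values for test 1 (A=1, B=0, C=1, D=0): G1=0, G2=0, G3=1, G4=1, G5=0, G6=1, G7=0, giving Y1=1, Y2=0. Observed Y1=0, Y2=1.
Test 1: faults giving observed Y1=0, Y2=1 are {G2 stuck-at-1, G2 inverted output, G3 stuck-at-0, G3 inverted output, G4 stuck-at-0, G4 inverted output}.
Test 2 (A=0, B=1, C=1, D=0): fault-free G1=1, G2=1, G3=0, G4=1, G5=0, G6=1, G7=0 → Y1=1, Y2=0; observed Y1=1, Y2=0. Eliminates G2 inverted output, G3 inverted output, G4 stuck-at-0, G4 inverted output.
Test 3 (A=0, B=1, C=0, D=0): fault-free G1=0, G2=1, G3=1, G4=0, G5=1, G6=0, G7=0 → Y1=0, Y2=0; observed Y1=0, Y2=0. Eliminates G3 stuck-at-0.
Only G2 stuck-at-1 is consistent with every test.

G2 stuck-at-1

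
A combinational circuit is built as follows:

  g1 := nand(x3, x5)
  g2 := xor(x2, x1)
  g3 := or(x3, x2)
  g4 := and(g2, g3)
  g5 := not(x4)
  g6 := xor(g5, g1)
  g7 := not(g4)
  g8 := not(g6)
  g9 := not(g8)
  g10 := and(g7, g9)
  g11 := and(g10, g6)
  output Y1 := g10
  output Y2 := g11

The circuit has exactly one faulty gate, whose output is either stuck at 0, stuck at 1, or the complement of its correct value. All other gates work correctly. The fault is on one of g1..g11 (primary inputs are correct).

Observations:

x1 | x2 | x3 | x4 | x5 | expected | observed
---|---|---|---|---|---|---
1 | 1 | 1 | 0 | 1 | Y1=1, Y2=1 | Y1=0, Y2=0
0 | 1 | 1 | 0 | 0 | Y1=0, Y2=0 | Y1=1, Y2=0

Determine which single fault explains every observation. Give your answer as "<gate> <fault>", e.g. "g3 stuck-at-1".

g10 inverted output

Fault-free values for test 1 (x1=1, x2=1, x3=1, x4=0, x5=1): g1=0, g2=0, g3=1, g4=0, g5=1, g6=1, g7=1, g8=0, g9=1, g10=1, g11=1, giving Y1=1, Y2=1. Observed Y1=0, Y2=0.
Test 1: faults giving observed Y1=0, Y2=0 are {g1 stuck-at-1, g1 inverted output, g2 stuck-at-1, g2 inverted output, g4 stuck-at-1, g4 inverted output, g5 stuck-at-0, g5 inverted output, g6 stuck-at-0, g6 inverted output, g7 stuck-at-0, g7 inverted output, g8 stuck-at-1, g8 inverted output, g9 stuck-at-0, g9 inverted output, g10 stuck-at-0, g10 inverted output}.
Test 2 (x1=0, x2=1, x3=1, x4=0, x5=0): fault-free g1=1, g2=1, g3=1, g4=1, g5=1, g6=0, g7=0, g8=1, g9=0, g10=0, g11=0 → Y1=0, Y2=0; observed Y1=1, Y2=0. Eliminates g1 stuck-at-1, g1 inverted output, g2 stuck-at-1, g2 inverted output, g4 stuck-at-1, g4 inverted output, g5 stuck-at-0, g5 inverted output, g6 stuck-at-0, g6 inverted output, g7 stuck-at-0, g7 inverted output, g8 stuck-at-1, g8 inverted output, g9 stuck-at-0, g9 inverted output, g10 stuck-at-0.
Only g10 inverted output is consistent with every test.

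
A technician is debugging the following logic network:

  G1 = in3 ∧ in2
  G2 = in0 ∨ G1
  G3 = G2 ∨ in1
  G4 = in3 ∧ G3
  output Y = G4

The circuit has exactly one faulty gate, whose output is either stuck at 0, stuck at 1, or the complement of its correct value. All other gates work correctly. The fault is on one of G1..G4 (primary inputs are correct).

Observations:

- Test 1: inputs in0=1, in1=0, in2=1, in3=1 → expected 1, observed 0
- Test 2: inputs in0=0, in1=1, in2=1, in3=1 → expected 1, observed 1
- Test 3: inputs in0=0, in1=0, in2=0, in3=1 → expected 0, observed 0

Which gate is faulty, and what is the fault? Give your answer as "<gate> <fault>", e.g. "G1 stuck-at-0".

Fault-free values for test 1 (in0=1, in1=0, in2=1, in3=1): G1=1, G2=1, G3=1, G4=1, giving Y=1. Observed 0.
Test 1: faults giving observed 0 are {G2 stuck-at-0, G2 inverted output, G3 stuck-at-0, G3 inverted output, G4 stuck-at-0, G4 inverted output}.
Test 2 (in0=0, in1=1, in2=1, in3=1): fault-free G1=1, G2=1, G3=1, G4=1 → 1; observed 1. Eliminates G3 stuck-at-0, G3 inverted output, G4 stuck-at-0, G4 inverted output.
Test 3 (in0=0, in1=0, in2=0, in3=1): fault-free G1=0, G2=0, G3=0, G4=0 → 0; observed 0. Eliminates G2 inverted output.
Only G2 stuck-at-0 is consistent with every test.

G2 stuck-at-0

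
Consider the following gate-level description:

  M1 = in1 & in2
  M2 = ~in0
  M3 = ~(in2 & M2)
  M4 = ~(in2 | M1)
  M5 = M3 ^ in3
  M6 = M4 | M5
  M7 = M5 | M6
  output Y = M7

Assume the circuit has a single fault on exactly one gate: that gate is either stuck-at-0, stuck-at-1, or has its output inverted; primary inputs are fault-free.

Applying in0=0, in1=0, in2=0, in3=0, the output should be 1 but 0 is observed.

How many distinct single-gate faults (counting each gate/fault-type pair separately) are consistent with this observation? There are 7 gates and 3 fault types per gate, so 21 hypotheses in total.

2

Fault-free: M1=0, M2=1, M3=1, M4=1, M5=1, M6=1, M7=1 → 1. Observed 0.
  M1: none of the 3 fault types match ✗
  M2: none of the 3 fault types match ✗
  M3: none of the 3 fault types match ✗
  M4: none of the 3 fault types match ✗
  M5: none of the 3 fault types match ✗
  M6: none of the 3 fault types match ✗
  M7: stuck-at-0, inverted output ✓; others ✗
Consistent faults: {M7 stuck-at-0, M7 inverted output} — 2 in all.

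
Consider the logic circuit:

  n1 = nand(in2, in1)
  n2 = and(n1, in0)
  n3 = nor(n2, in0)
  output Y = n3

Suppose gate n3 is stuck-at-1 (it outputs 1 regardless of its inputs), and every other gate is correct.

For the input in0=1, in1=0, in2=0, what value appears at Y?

Propagate with n3 forced: n1=1, n2=1, n3=1 [stuck-at-1].
So Y = 1. (Without the fault it would be 0.)

1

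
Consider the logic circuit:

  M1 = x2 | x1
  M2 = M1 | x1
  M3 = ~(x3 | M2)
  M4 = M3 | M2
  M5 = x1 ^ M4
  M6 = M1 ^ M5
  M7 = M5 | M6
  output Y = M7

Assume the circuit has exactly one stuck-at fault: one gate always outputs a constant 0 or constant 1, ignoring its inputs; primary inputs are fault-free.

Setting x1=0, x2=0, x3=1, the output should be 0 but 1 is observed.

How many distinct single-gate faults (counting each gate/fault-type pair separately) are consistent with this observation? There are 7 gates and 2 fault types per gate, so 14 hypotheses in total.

Fault-free: M1=0, M2=0, M3=0, M4=0, M5=0, M6=0, M7=0 → 0. Observed 1.
  M1 stuck-at-0: output 0 ✗
  M1 stuck-at-1: output 1 ✓
  M2 stuck-at-0: output 0 ✗
  M2 stuck-at-1: output 1 ✓
  M3 stuck-at-0: output 0 ✗
  M3 stuck-at-1: output 1 ✓
  M4 stuck-at-0: output 0 ✗
  M4 stuck-at-1: output 1 ✓
  M5 stuck-at-0: output 0 ✗
  M5 stuck-at-1: output 1 ✓
  M6 stuck-at-0: output 0 ✗
  M6 stuck-at-1: output 1 ✓
  M7 stuck-at-0: output 0 ✗
  M7 stuck-at-1: output 1 ✓
Consistent faults: {M1 stuck-at-1, M2 stuck-at-1, M3 stuck-at-1, M4 stuck-at-1, M5 stuck-at-1, M6 stuck-at-1, M7 stuck-at-1} — 7 in all.

7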